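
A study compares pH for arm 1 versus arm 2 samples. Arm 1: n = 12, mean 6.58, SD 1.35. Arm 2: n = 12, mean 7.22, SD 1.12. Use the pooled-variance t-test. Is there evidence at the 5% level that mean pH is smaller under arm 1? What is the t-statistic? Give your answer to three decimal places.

-1.264

Let group 1 = arm 1, group 2 = arm 2. H0: μ_1 = μ_2; H1: μ_1 < μ_2 (two-sample pooled-variance t-test, left-tailed).
s_p² = [(12−1)·1.35² + (12−1)·1.12²]/(12+12−2) = 1.53845
t = (6.58 − 7.22)/√[1.53845·(1/12 + 1/12)] = -1.264
df = n₁ + n₂ − 2 = 22
p-value = P(T ≤ -1.264) ≈ 0.1097
Since p ≈ 0.1097 > α = 0.05, fail to reject H0; the evidence is not statistically significant.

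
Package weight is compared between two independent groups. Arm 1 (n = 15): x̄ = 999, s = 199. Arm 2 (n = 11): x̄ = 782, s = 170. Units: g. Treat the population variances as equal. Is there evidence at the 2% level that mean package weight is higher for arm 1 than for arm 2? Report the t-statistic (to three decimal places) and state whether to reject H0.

Let group 1 = arm 1, group 2 = arm 2. H0: μ_1 = μ_2; H1: μ_1 > μ_2 (two-sample pooled-variance t-test, right-tailed).
s_p² = [(15−1)·199² + (11−1)·170²]/(15+11−2) = 35142.2
t = (999 − 782)/√[35142.2·(1/15 + 1/11)] = 2.916
df = n₁ + n₂ − 2 = 24
p-value = P(T ≥ 2.916) ≈ 0.0038
Since p ≈ 0.0038 < α = 0.02, reject H0; the data support H1.

t = 2.916; reject H0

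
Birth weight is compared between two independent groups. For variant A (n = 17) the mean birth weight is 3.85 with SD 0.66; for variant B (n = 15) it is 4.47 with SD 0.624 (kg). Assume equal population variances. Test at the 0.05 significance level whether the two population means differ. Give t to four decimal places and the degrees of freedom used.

t = -2.7200, df = 30

Let group 1 = variant A, group 2 = variant B. H0: μ_1 = μ_2; H1: μ_1 ≠ μ_2 (two-sample pooled-variance t-test, two-sided).
s_p² = [(17−1)·0.66² + (15−1)·0.624²]/(17+15−2) = 0.414029
t = (3.85 − 4.47)/√[0.414029·(1/17 + 1/15)] = -2.7200
df = n₁ + n₂ − 2 = 30
Two-sided p-value ≈ 0.0108
Since p ≈ 0.0108 < α = 0.05, reject H0; the evidence is statistically significant.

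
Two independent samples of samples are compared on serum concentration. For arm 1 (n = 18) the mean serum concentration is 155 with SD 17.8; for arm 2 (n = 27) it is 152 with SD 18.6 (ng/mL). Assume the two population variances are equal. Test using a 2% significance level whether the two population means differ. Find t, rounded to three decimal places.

0.539

Let group 1 = arm 1, group 2 = arm 2. H0: μ_1 = μ_2; H1: μ_1 ≠ μ_2 (two-sample pooled-variance t-test, two-sided).
s_p² = [(18−1)·17.8² + (27−1)·18.6²]/(18+27−2) = 334.447
t = (155 − 152)/√[334.447·(1/18 + 1/27)] = 0.539
df = n₁ + n₂ − 2 = 43
Two-sided p-value ≈ 0.5926
Since p ≈ 0.5926 > α = 0.02, fail to reject H0; the evidence is not statistically significant.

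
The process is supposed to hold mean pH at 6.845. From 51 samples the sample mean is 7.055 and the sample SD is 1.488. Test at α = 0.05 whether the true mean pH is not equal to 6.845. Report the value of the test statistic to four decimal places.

H0: μ = 6.845; H1: μ ≠ 6.845 (one-sample t-test, two-sided).
t = (x̄ − μ₀)/(s/√n) = (7.055 − 6.845)/(1.488/√51) = 1.0079
df = n − 1 = 50
Two-sided p-value ≈ 0.318
Since p ≈ 0.318 > α = 0.05, fail to reject H0; the evidence is not statistically significant.

1.0079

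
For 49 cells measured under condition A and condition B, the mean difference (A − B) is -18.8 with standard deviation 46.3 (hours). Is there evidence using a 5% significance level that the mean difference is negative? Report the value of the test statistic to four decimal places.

-2.8423

H0: μ_d = 0; H1: μ_d < 0 (paired t-test on the differences, left-tailed).
t = d̄/(s_d/√n) = -18.8/(46.3/√49) = -2.8423
df = n − 1 = 48
p-value = P(T ≤ -2.8423) ≈ 0.003
Since p ≈ 0.003 < α = 0.05, reject H0; the evidence is statistically significant.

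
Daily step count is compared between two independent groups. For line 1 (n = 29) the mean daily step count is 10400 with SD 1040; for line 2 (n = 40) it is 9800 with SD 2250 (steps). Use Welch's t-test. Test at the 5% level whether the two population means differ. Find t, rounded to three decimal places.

Let group 1 = line 1, group 2 = line 2. H0: μ_1 = μ_2; H1: μ_1 ≠ μ_2 (Welch's two-sample t-test, two-sided).
t = (x̄_1 − x̄_2)/√(s_1²/n_1 + s_2²/n_2) = (10400 − 9800)/√(1040²/29 + 2250²/40) = 1.482
Welch–Satterthwaite df ≈ 58.32
Two-sided p-value ≈ 0.144
Since p ≈ 0.144 > α = 0.05, fail to reject H0; the evidence is not statistically significant.

1.482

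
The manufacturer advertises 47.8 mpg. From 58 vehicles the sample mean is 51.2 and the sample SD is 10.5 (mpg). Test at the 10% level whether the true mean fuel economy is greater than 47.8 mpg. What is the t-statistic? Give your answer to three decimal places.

H0: μ = 47.8; H1: μ > 47.8 (one-sample t-test, right-tailed).
t = (x̄ − μ₀)/(s/√n) = (51.2 − 47.8)/(10.5/√58) = 2.466
df = n − 1 = 57
p-value = P(T ≥ 2.466) ≈ 0.0083
Since p ≈ 0.0083 < α = 0.1, reject H0; the evidence is statistically significant.

2.466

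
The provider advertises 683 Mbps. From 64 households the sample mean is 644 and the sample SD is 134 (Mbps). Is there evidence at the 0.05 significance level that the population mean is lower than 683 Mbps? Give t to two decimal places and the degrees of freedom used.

t = -2.33, df = 63

H0: μ = 683; H1: μ < 683 (one-sample t-test, left-tailed).
t = (x̄ − μ₀)/(s/√n) = (644 − 683)/(134/√64) = -2.33
df = n − 1 = 63
p-value = P(T ≤ -2.33) ≈ 0.0116
Since p ≈ 0.0116 < α = 0.05, reject H0; the evidence is statistically significant.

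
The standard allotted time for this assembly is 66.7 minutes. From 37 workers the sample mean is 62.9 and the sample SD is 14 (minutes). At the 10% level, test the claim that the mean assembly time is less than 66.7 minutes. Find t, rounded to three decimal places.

H0: μ = 66.7; H1: μ < 66.7 (one-sample t-test, left-tailed).
t = (x̄ − μ₀)/(s/√n) = (62.9 − 66.7)/(14/√37) = -1.651
df = n − 1 = 36
p-value = P(T ≤ -1.651) ≈ 0.054
Since p ≈ 0.054 < α = 0.1, reject H0; the data support H1.

-1.651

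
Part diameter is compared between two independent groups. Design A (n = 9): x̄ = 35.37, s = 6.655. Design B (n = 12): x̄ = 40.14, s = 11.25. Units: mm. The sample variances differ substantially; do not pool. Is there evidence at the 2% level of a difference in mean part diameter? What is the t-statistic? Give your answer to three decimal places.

Let group 1 = design A, group 2 = design B. H0: μ_1 = μ_2; H1: μ_1 ≠ μ_2 (Welch's two-sample t-test, two-sided).
t = (x̄_1 − x̄_2)/√(s_1²/n_1 + s_2²/n_2) = (35.37 − 40.14)/√(6.655²/9 + 11.25²/12) = -1.213
Welch–Satterthwaite df ≈ 18.21
Two-sided p-value ≈ 0.2407
Since p ≈ 0.2407 > α = 0.02, fail to reject H0; the data do not provide sufficient evidence against H0.

-1.213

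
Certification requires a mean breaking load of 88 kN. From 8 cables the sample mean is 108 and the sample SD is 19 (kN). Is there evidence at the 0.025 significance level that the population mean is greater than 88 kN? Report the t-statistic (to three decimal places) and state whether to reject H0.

H0: μ = 88; H1: μ > 88 (one-sample t-test, right-tailed).
t = (x̄ − μ₀)/(s/√n) = (108 − 88)/(19/√8) = 2.977
df = n − 1 = 7
p-value = P(T ≥ 2.977) ≈ 0.0103
Since p ≈ 0.0103 < α = 0.025, reject H0; the evidence is statistically significant.

t = 2.977; reject H0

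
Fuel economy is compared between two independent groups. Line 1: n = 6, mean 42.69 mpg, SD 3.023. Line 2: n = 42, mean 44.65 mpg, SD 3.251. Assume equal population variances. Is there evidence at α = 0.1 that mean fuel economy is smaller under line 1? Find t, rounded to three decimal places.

Let group 1 = line 1, group 2 = line 2. H0: μ_1 = μ_2; H1: μ_1 < μ_2 (two-sample pooled-variance t-test, left-tailed).
s_p² = [(6−1)·3.023² + (42−1)·3.251²]/(6+42−2) = 10.4135
t = (42.69 − 44.65)/√[10.4135·(1/6 + 1/42)] = -1.392
df = n₁ + n₂ − 2 = 46
p-value = P(T ≤ -1.392) ≈ 0.0854
Since p ≈ 0.0854 < α = 0.1, reject H0; the data support H1.

-1.392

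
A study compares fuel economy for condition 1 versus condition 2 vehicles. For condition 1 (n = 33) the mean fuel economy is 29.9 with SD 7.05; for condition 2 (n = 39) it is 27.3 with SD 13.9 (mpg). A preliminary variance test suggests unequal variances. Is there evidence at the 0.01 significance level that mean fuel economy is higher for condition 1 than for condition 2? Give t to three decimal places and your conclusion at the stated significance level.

Let group 1 = condition 1, group 2 = condition 2. H0: μ_1 = μ_2; H1: μ_1 > μ_2 (Welch's two-sample t-test, right-tailed).
t = (x̄_1 − x̄_2)/√(s_1²/n_1 + s_2²/n_2) = (29.9 − 27.3)/√(7.05²/33 + 13.9²/39) = 1.023
Welch–Satterthwaite df ≈ 58.23
p-value = P(T ≥ 1.023) ≈ 0.155
Since p ≈ 0.155 > α = 0.01, fail to reject H0; the evidence is not statistically significant.

t = 1.023; fail to reject H0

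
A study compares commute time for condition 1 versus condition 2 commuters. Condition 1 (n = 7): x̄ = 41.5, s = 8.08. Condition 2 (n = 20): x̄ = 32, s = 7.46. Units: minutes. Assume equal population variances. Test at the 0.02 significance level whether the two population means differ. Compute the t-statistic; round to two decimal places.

Let group 1 = condition 1, group 2 = condition 2. H0: μ_1 = μ_2; H1: μ_1 ≠ μ_2 (two-sample pooled-variance t-test, two-sided).
s_p² = [(7−1)·8.08² + (20−1)·7.46²]/(7+20−2) = 57.964
t = (41.5 − 32)/√[57.964·(1/7 + 1/20)] = 2.84
df = n₁ + n₂ − 2 = 25
Two-sided p-value ≈ 0.0088
Since p ≈ 0.0088 < α = 0.02, reject H0; the evidence is statistically significant.

2.84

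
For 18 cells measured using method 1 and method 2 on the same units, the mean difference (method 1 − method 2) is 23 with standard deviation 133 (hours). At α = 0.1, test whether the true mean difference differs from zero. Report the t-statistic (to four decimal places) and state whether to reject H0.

H0: μ_d = 0; H1: μ_d ≠ 0 (paired t-test on the differences, two-sided).
t = d̄/(s_d/√n) = 23/(133/√18) = 0.7337
df = n − 1 = 17
Two-sided p-value ≈ 0.4731
Since p ≈ 0.4731 > α = 0.1, fail to reject H0; the data do not provide sufficient evidence against H0.

t = 0.7337; fail to reject H0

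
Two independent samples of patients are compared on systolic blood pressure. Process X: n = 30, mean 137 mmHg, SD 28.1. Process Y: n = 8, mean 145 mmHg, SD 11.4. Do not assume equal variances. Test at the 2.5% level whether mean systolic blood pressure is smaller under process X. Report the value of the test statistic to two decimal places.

-1.23

Let group 1 = process X, group 2 = process Y. H0: μ_1 = μ_2; H1: μ_1 < μ_2 (Welch's two-sample t-test, left-tailed).
t = (x̄_1 − x̄_2)/√(s_1²/n_1 + s_2²/n_2) = (137 − 145)/√(28.1²/30 + 11.4²/8) = -1.23
Welch–Satterthwaite df ≈ 29.42
p-value = P(T ≤ -1.23) ≈ 0.115
Since p ≈ 0.115 > α = 0.025, fail to reject H0; the data do not provide sufficient evidence against H0.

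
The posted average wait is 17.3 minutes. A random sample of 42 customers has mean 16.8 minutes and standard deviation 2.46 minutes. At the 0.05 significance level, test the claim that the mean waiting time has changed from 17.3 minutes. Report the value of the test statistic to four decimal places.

H0: μ = 17.3; H1: μ ≠ 17.3 (one-sample t-test, two-sided).
t = (x̄ − μ₀)/(s/√n) = (16.8 − 17.3)/(2.46/√42) = -1.3172
df = n − 1 = 41
Two-sided p-value ≈ 0.1951
Since p ≈ 0.1951 > α = 0.05, fail to reject H0; the evidence is not statistically significant.

-1.3172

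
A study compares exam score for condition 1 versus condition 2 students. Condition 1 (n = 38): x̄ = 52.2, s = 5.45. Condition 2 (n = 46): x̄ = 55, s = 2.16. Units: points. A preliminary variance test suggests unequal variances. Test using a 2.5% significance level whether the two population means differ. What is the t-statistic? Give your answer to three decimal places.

-2.980

Let group 1 = condition 1, group 2 = condition 2. H0: μ_1 = μ_2; H1: μ_1 ≠ μ_2 (Welch's two-sample t-test, two-sided).
t = (x̄_1 − x̄_2)/√(s_1²/n_1 + s_2²/n_2) = (52.2 − 55)/√(5.45²/38 + 2.16²/46) = -2.980
Welch–Satterthwaite df ≈ 46.58
Two-sided p-value ≈ 0.005
Since p ≈ 0.005 < α = 0.025, reject H0; the data support H1.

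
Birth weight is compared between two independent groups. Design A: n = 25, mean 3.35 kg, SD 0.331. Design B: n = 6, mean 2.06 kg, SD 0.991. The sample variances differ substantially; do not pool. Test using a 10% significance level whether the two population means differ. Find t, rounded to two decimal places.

3.15

Let group 1 = design A, group 2 = design B. H0: μ_1 = μ_2; H1: μ_1 ≠ μ_2 (Welch's two-sample t-test, two-sided).
t = (x̄_1 − x̄_2)/√(s_1²/n_1 + s_2²/n_2) = (3.35 − 2.06)/√(0.331²/25 + 0.991²/6) = 3.15
Welch–Satterthwaite df ≈ 5.27
Two-sided p-value ≈ 0.0237
Since p ≈ 0.0237 < α = 0.1, reject H0; the evidence is statistically significant.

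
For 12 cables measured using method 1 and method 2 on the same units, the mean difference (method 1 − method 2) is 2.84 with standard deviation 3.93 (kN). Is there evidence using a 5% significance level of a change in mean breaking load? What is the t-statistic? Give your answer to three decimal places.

H0: μ_d = 0; H1: μ_d ≠ 0 (paired t-test on the differences, two-sided).
t = d̄/(s_d/√n) = 2.84/(3.93/√12) = 2.503
df = n − 1 = 11
Two-sided p-value ≈ 0.0293
Since p ≈ 0.0293 < α = 0.05, reject H0; the evidence is statistically significant.

2.503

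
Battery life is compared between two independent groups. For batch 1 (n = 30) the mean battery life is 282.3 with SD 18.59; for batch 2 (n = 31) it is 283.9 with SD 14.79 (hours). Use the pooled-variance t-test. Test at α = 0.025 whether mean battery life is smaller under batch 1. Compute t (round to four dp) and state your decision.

t = -0.3726; fail to reject H0

Let group 1 = batch 1, group 2 = batch 2. H0: μ_1 = μ_2; H1: μ_1 < μ_2 (two-sample pooled-variance t-test, left-tailed).
s_p² = [(30−1)·18.59² + (31−1)·14.79²]/(30+31−2) = 281.091
t = (282.3 − 283.9)/√[281.091·(1/30 + 1/31)] = -0.3726
df = n₁ + n₂ − 2 = 59
p-value = P(T ≤ -0.3726) ≈ 0.3554
Since p ≈ 0.3554 > α = 0.025, fail to reject H0; the evidence is not statistically significant.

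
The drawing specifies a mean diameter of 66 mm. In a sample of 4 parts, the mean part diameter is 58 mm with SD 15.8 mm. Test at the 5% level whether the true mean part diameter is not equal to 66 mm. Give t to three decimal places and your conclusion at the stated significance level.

H0: μ = 66; H1: μ ≠ 66 (one-sample t-test, two-sided).
t = (x̄ − μ₀)/(s/√n) = (58 − 66)/(15.8/√4) = -1.013
df = n − 1 = 3
Two-sided p-value ≈ 0.386
Since p ≈ 0.386 > α = 0.05, fail to reject H0; the evidence is not statistically significant.

t = -1.013; fail to reject H0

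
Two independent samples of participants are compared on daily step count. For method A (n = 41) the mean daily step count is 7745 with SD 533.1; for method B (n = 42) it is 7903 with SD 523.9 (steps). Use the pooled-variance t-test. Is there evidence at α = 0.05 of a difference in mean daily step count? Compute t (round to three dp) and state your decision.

Let group 1 = method A, group 2 = method B. H0: μ_1 = μ_2; H1: μ_1 ≠ μ_2 (two-sample pooled-variance t-test, two-sided).
s_p² = [(41−1)·533.1² + (42−1)·523.9²]/(41+42−2) = 279273
t = (7745 − 7903)/√[279273·(1/41 + 1/42)] = -1.362
df = n₁ + n₂ − 2 = 81
Two-sided p-value ≈ 0.177
Since p ≈ 0.177 > α = 0.05, fail to reject H0; the data do not provide sufficient evidence against H0.

t = -1.362; fail to reject H0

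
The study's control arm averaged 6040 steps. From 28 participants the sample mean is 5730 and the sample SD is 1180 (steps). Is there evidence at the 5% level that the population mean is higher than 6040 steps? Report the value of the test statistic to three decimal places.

H0: μ = 6040; H1: μ > 6040 (one-sample t-test, right-tailed).
t = (x̄ − μ₀)/(s/√n) = (5730 − 6040)/(1180/√28) = -1.390
df = n − 1 = 27
p-value = P(T ≥ -1.390) ≈ 0.9121
Since p ≈ 0.9121 > α = 0.05, fail to reject H0; the data do not provide sufficient evidence against H0.

-1.390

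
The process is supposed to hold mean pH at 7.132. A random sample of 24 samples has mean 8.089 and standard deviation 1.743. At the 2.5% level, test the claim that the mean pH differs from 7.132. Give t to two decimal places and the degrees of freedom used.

t = 2.69, df = 23

H0: μ = 7.132; H1: μ ≠ 7.132 (one-sample t-test, two-sided).
t = (x̄ − μ₀)/(s/√n) = (8.089 − 7.132)/(1.743/√24) = 2.69
df = n − 1 = 23
Two-sided p-value ≈ 0.013
Since p ≈ 0.013 < α = 0.025, reject H0; the evidence is statistically significant.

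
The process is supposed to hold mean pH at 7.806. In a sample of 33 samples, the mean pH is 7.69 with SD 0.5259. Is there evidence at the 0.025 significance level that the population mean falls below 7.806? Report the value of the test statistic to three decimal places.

H0: μ = 7.806; H1: μ < 7.806 (one-sample t-test, left-tailed).
t = (x̄ − μ₀)/(s/√n) = (7.69 − 7.806)/(0.5259/√33) = -1.267
df = n − 1 = 32
p-value = P(T ≤ -1.267) ≈ 0.107
Since p ≈ 0.107 > α = 0.025, fail to reject H0; the evidence is not statistically significant.

-1.267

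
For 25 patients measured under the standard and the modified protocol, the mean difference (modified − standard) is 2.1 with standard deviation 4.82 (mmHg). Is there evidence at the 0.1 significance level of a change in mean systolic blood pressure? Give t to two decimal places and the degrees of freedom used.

t = 2.18, df = 24

H0: μ_d = 0; H1: μ_d ≠ 0 (paired t-test on the differences, two-sided).
t = d̄/(s_d/√n) = 2.1/(4.82/√25) = 2.18
df = n − 1 = 24
Two-sided p-value ≈ 0.0394
Since p ≈ 0.0394 < α = 0.1, reject H0; the data support H1.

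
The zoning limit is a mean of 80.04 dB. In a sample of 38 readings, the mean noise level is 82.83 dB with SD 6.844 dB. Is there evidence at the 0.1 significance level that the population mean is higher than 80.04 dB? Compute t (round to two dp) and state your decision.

H0: μ = 80.04; H1: μ > 80.04 (one-sample t-test, right-tailed).
t = (x̄ − μ₀)/(s/√n) = (82.83 − 80.04)/(6.844/√38) = 2.51
df = n − 1 = 37
p-value = P(T ≥ 2.51) ≈ 0.008
Since p ≈ 0.008 < α = 0.1, reject H0; the evidence is statistically significant.

t = 2.51; reject H0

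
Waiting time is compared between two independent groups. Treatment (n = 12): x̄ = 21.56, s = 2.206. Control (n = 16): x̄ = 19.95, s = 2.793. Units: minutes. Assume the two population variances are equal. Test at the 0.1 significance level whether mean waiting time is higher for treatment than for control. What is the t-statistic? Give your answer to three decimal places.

1.646

Let group 1 = treatment, group 2 = control. H0: μ_1 = μ_2; H1: μ_1 > μ_2 (two-sample pooled-variance t-test, right-tailed).
s_p² = [(12−1)·2.206² + (16−1)·2.793²]/(12+16−2) = 6.55937
t = (21.56 − 19.95)/√[6.55937·(1/12 + 1/16)] = 1.646
df = n₁ + n₂ − 2 = 26
p-value = P(T ≥ 1.646) ≈ 0.056
Since p ≈ 0.056 < α = 0.1, reject H0; the evidence is statistically significant.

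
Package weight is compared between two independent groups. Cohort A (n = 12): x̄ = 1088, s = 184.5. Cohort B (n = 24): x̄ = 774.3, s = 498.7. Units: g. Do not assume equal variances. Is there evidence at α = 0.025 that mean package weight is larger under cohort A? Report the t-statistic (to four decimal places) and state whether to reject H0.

Let group 1 = cohort A, group 2 = cohort B. H0: μ_1 = μ_2; H1: μ_1 > μ_2 (Welch's two-sample t-test, right-tailed).
t = (x̄_1 − x̄_2)/√(s_1²/n_1 + s_2²/n_2) = (1088 − 774.3)/√(184.5²/12 + 498.7²/24) = 2.7305
Welch–Satterthwaite df ≈ 32.26
p-value = P(T ≥ 2.7305) ≈ 0.0051
Since p ≈ 0.0051 < α = 0.025, reject H0; the data support H1.

t = 2.7305; reject H0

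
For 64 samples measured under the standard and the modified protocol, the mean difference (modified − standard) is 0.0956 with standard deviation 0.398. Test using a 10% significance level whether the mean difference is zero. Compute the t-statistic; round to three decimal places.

1.922

H0: μ_d = 0; H1: μ_d ≠ 0 (paired t-test on the differences, two-sided).
t = d̄/(s_d/√n) = 0.0956/(0.398/√64) = 1.922
df = n − 1 = 63
Two-sided p-value ≈ 0.0592
Since p ≈ 0.0592 < α = 0.1, reject H0; the data support H1.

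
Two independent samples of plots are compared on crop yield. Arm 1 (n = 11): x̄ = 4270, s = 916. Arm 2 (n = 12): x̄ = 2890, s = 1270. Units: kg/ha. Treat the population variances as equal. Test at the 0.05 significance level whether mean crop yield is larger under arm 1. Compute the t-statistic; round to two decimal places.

2.96

Let group 1 = arm 1, group 2 = arm 2. H0: μ_1 = μ_2; H1: μ_1 > μ_2 (two-sample pooled-variance t-test, right-tailed).
s_p² = [(11−1)·916² + (12−1)·1270²]/(11+12−2) = 1244400
t = (4270 − 2890)/√[1244400·(1/11 + 1/12)] = 2.96
df = n₁ + n₂ − 2 = 21
p-value = P(T ≥ 2.96) ≈ 0.0037
Since p ≈ 0.0037 < α = 0.05, reject H0; the data support H1.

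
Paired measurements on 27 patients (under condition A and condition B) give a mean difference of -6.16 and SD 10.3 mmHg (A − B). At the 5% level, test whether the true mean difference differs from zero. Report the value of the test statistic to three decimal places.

-3.108

H0: μ_d = 0; H1: μ_d ≠ 0 (paired t-test on the differences, two-sided).
t = d̄/(s_d/√n) = -6.16/(10.3/√27) = -3.108
df = n − 1 = 26
Two-sided p-value ≈ 0.0045
Since p ≈ 0.0045 < α = 0.05, reject H0; the data support H1.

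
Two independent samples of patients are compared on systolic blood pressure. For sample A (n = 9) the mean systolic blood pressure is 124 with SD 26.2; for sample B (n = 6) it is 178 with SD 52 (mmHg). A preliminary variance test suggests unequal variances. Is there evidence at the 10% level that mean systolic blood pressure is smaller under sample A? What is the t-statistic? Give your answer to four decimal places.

Let group 1 = sample A, group 2 = sample B. H0: μ_1 = μ_2; H1: μ_1 < μ_2 (Welch's two-sample t-test, left-tailed).
t = (x̄_1 − x̄_2)/√(s_1²/n_1 + s_2²/n_2) = (124 − 178)/√(26.2²/9 + 52²/6) = -2.3524
Welch–Satterthwaite df ≈ 6.72
p-value = P(T ≤ -2.3524) ≈ 0.0262
Since p ≈ 0.0262 < α = 0.1, reject H0; the data support H1.

-2.3524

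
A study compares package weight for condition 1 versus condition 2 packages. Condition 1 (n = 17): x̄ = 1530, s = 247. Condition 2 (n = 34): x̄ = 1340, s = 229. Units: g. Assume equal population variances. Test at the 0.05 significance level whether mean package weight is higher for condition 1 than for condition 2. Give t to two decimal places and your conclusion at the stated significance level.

Let group 1 = condition 1, group 2 = condition 2. H0: μ_1 = μ_2; H1: μ_1 > μ_2 (two-sample pooled-variance t-test, right-tailed).
s_p² = [(17−1)·247² + (34−1)·229²]/(17+34−2) = 55238.7
t = (1530 − 1340)/√[55238.7·(1/17 + 1/34)] = 2.72
df = n₁ + n₂ − 2 = 49
p-value = P(T ≥ 2.72) ≈ 0.0045
Since p ≈ 0.0045 < α = 0.05, reject H0; the data support H1.

t = 2.72; reject H0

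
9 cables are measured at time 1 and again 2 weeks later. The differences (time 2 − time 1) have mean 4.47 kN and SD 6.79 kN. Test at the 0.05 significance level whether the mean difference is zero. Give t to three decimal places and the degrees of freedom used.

t = 1.975, df = 8

H0: μ_d = 0; H1: μ_d ≠ 0 (paired t-test on the differences, two-sided).
t = d̄/(s_d/√n) = 4.47/(6.79/√9) = 1.975
df = n − 1 = 8
Two-sided p-value ≈ 0.0837
Since p ≈ 0.0837 > α = 0.05, fail to reject H0; the evidence is not statistically significant.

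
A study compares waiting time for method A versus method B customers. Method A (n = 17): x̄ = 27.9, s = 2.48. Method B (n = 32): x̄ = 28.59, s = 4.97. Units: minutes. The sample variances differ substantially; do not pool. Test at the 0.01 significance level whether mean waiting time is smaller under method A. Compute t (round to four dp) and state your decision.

Let group 1 = method A, group 2 = method B. H0: μ_1 = μ_2; H1: μ_1 < μ_2 (Welch's two-sample t-test, left-tailed).
t = (x̄_1 − x̄_2)/√(s_1²/n_1 + s_2²/n_2) = (27.9 − 28.59)/√(2.48²/17 + 4.97²/32) = -0.6480
Welch–Satterthwaite df ≈ 46.91
p-value = P(T ≤ -0.6480) ≈ 0.260
Since p ≈ 0.260 > α = 0.01, fail to reject H0; the evidence is not statistically significant.

t = -0.6480; fail to reject H0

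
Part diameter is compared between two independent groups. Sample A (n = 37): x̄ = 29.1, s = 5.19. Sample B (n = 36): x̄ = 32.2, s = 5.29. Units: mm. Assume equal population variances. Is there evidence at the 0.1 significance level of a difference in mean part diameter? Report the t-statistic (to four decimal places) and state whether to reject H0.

t = -2.5273; reject H0

Let group 1 = sample A, group 2 = sample B. H0: μ_1 = μ_2; H1: μ_1 ≠ μ_2 (two-sample pooled-variance t-test, two-sided).
s_p² = [(37−1)·5.19² + (36−1)·5.29²]/(37+36−2) = 27.4527
t = (29.1 − 32.2)/√[27.4527·(1/37 + 1/36)] = -2.5273
df = n₁ + n₂ − 2 = 71
Two-sided p-value ≈ 0.0137
Since p ≈ 0.0137 < α = 0.1, reject H0; the data support H1.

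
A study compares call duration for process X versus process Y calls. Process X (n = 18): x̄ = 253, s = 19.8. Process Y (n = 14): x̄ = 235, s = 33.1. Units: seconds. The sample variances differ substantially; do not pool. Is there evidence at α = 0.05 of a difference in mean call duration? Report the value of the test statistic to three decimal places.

Let group 1 = process X, group 2 = process Y. H0: μ_1 = μ_2; H1: μ_1 ≠ μ_2 (Welch's two-sample t-test, two-sided).
t = (x̄_1 − x̄_2)/√(s_1²/n_1 + s_2²/n_2) = (253 − 235)/√(19.8²/18 + 33.1²/14) = 1.800
Welch–Satterthwaite df ≈ 20.06
Two-sided p-value ≈ 0.0870
Since p ≈ 0.0870 > α = 0.05, fail to reject H0; the evidence is not statistically significant.

1.800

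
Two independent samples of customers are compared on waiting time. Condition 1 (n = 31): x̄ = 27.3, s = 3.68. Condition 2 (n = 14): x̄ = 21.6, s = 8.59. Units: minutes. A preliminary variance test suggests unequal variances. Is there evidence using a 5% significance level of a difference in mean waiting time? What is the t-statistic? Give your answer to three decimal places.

2.386

Let group 1 = condition 1, group 2 = condition 2. H0: μ_1 = μ_2; H1: μ_1 ≠ μ_2 (Welch's two-sample t-test, two-sided).
t = (x̄_1 − x̄_2)/√(s_1²/n_1 + s_2²/n_2) = (27.3 − 21.6)/√(3.68²/31 + 8.59²/14) = 2.386
Welch–Satterthwaite df ≈ 15.20
Two-sided p-value ≈ 0.0305
Since p ≈ 0.0305 < α = 0.05, reject H0; the data support H1.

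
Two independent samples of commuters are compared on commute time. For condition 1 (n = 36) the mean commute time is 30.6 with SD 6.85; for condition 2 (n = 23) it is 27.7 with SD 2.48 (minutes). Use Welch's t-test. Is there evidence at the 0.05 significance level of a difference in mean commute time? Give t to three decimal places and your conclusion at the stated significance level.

t = 2.314; reject H0

Let group 1 = condition 1, group 2 = condition 2. H0: μ_1 = μ_2; H1: μ_1 ≠ μ_2 (Welch's two-sample t-test, two-sided).
t = (x̄_1 − x̄_2)/√(s_1²/n_1 + s_2²/n_2) = (30.6 − 27.7)/√(6.85²/36 + 2.48²/23) = 2.314
Welch–Satterthwaite df ≈ 47.64
Two-sided p-value ≈ 0.025
Since p ≈ 0.025 < α = 0.05, reject H0; the data support H1.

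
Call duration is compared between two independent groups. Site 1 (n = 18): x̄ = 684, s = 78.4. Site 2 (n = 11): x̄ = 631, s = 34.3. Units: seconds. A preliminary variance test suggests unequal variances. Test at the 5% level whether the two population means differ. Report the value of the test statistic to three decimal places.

Let group 1 = site 1, group 2 = site 2. H0: μ_1 = μ_2; H1: μ_1 ≠ μ_2 (Welch's two-sample t-test, two-sided).
t = (x̄_1 − x̄_2)/√(s_1²/n_1 + s_2²/n_2) = (684 − 631)/√(78.4²/18 + 34.3²/11) = 2.503
Welch–Satterthwaite df ≈ 25.13
Two-sided p-value ≈ 0.019
Since p ≈ 0.019 < α = 0.05, reject H0; the evidence is statistically significant.

2.503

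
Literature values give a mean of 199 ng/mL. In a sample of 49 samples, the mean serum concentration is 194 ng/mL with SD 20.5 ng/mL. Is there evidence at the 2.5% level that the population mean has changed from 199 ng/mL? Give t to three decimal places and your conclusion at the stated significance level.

H0: μ = 199; H1: μ ≠ 199 (one-sample t-test, two-sided).
t = (x̄ − μ₀)/(s/√n) = (194 − 199)/(20.5/√49) = -1.707
df = n − 1 = 48
Two-sided p-value ≈ 0.094
Since p ≈ 0.094 > α = 0.025, fail to reject H0; the data do not provide sufficient evidence against H0.

t = -1.707; fail to reject H0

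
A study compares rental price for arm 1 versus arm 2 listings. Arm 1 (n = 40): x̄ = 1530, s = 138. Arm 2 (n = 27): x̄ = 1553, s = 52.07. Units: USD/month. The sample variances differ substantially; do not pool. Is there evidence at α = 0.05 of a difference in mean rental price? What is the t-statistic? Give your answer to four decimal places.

Let group 1 = arm 1, group 2 = arm 2. H0: μ_1 = μ_2; H1: μ_1 ≠ μ_2 (Welch's two-sample t-test, two-sided).
t = (x̄_1 − x̄_2)/√(s_1²/n_1 + s_2²/n_2) = (1530 − 1553)/√(138²/40 + 52.07²/27) = -0.9579
Welch–Satterthwaite df ≈ 53.61
Two-sided p-value ≈ 0.342
Since p ≈ 0.342 > α = 0.05, fail to reject H0; the evidence is not statistically significant.

-0.9579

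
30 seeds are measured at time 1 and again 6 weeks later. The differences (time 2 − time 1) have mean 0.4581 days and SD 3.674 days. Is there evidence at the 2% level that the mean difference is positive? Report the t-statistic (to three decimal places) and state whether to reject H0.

H0: μ_d = 0; H1: μ_d > 0 (paired t-test on the differences, right-tailed).
t = d̄/(s_d/√n) = 0.4581/(3.674/√30) = 0.683
df = n − 1 = 29
p-value = P(T ≥ 0.683) ≈ 0.250
Since p ≈ 0.250 > α = 0.02, fail to reject H0; the evidence is not statistically significant.

t = 0.683; fail to reject H0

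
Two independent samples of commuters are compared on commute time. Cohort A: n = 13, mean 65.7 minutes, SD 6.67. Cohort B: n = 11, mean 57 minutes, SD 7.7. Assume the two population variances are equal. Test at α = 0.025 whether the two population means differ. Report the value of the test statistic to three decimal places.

Let group 1 = cohort A, group 2 = cohort B. H0: μ_1 = μ_2; H1: μ_1 ≠ μ_2 (two-sample pooled-variance t-test, two-sided).
s_p² = [(13−1)·6.67² + (11−1)·7.7²]/(13+11−2) = 51.2167
t = (65.7 − 57)/√[51.2167·(1/13 + 1/11)] = 2.967
df = n₁ + n₂ − 2 = 22
Two-sided p-value ≈ 0.0071
Since p ≈ 0.0071 < α = 0.025, reject H0; the evidence is statistically significant.

2.967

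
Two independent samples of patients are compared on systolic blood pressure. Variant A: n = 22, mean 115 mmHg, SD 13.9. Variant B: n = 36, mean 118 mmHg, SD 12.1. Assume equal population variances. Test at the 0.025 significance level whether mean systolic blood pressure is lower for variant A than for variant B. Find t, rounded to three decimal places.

Let group 1 = variant A, group 2 = variant B. H0: μ_1 = μ_2; H1: μ_1 < μ_2 (two-sample pooled-variance t-test, left-tailed).
s_p² = [(22−1)·13.9² + (36−1)·12.1²]/(22+36−2) = 163.96
t = (115 − 118)/√[163.96·(1/22 + 1/36)] = -0.866
df = n₁ + n₂ − 2 = 56
p-value = P(T ≤ -0.866) ≈ 0.195
Since p ≈ 0.195 > α = 0.025, fail to reject H0; the evidence is not statistically significant.

-0.866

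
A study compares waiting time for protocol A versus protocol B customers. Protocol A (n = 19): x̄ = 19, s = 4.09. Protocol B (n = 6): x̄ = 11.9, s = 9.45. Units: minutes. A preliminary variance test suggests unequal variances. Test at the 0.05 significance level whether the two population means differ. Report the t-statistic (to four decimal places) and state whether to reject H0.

t = 1.7882; fail to reject H0

Let group 1 = protocol A, group 2 = protocol B. H0: μ_1 = μ_2; H1: μ_1 ≠ μ_2 (Welch's two-sample t-test, two-sided).
t = (x̄_1 − x̄_2)/√(s_1²/n_1 + s_2²/n_2) = (19 − 11.9)/√(4.09²/19 + 9.45²/6) = 1.7882
Welch–Satterthwaite df ≈ 5.60
Two-sided p-value ≈ 0.127
Since p ≈ 0.127 > α = 0.05, fail to reject H0; the evidence is not statistically significant.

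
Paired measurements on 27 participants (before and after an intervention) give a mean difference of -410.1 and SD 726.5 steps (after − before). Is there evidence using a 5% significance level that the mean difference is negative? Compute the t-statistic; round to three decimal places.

H0: μ_d = 0; H1: μ_d < 0 (paired t-test on the differences, left-tailed).
t = d̄/(s_d/√n) = -410.1/(726.5/√27) = -2.933
df = n − 1 = 26
p-value = P(T ≤ -2.933) ≈ 0.003
Since p ≈ 0.003 < α = 0.05, reject H0; the evidence is statistically significant.

-2.933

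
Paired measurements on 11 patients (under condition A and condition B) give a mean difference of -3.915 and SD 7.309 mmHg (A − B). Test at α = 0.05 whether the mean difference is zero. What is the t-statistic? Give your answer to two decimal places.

H0: μ_d = 0; H1: μ_d ≠ 0 (paired t-test on the differences, two-sided).
t = d̄/(s_d/√n) = -3.915/(7.309/√11) = -1.78
df = n − 1 = 10
Two-sided p-value ≈ 0.106
Since p ≈ 0.106 > α = 0.05, fail to reject H0; the evidence is not statistically significant.

-1.78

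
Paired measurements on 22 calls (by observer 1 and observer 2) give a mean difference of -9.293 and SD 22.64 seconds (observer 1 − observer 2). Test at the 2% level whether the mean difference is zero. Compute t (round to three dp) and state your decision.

t = -1.925; fail to reject H0

H0: μ_d = 0; H1: μ_d ≠ 0 (paired t-test on the differences, two-sided).
t = d̄/(s_d/√n) = -9.293/(22.64/√22) = -1.925
df = n − 1 = 21
Two-sided p-value ≈ 0.068
Since p ≈ 0.068 > α = 0.02, fail to reject H0; the evidence is not statistically significant.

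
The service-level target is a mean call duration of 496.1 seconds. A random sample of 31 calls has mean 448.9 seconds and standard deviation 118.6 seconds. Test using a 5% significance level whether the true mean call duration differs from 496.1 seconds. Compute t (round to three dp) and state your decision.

t = -2.216; reject H0

H0: μ = 496.1; H1: μ ≠ 496.1 (one-sample t-test, two-sided).
t = (x̄ − μ₀)/(s/√n) = (448.9 − 496.1)/(118.6/√31) = -2.216
df = n − 1 = 30
Two-sided p-value ≈ 0.0344
Since p ≈ 0.0344 < α = 0.05, reject H0; the data support H1.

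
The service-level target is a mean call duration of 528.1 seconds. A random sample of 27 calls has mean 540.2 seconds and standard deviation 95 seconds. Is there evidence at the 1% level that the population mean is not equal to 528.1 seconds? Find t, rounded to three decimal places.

H0: μ = 528.1; H1: μ ≠ 528.1 (one-sample t-test, two-sided).
t = (x̄ − μ₀)/(s/√n) = (540.2 − 528.1)/(95/√27) = 0.662
df = n − 1 = 26
Two-sided p-value ≈ 0.514
Since p ≈ 0.514 > α = 0.01, fail to reject H0; the evidence is not statistically significant.

0.662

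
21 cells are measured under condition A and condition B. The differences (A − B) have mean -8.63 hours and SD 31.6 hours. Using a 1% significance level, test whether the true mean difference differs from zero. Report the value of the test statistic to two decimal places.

H0: μ_d = 0; H1: μ_d ≠ 0 (paired t-test on the differences, two-sided).
t = d̄/(s_d/√n) = -8.63/(31.6/√21) = -1.25
df = n − 1 = 20
Two-sided p-value ≈ 0.225
Since p ≈ 0.225 > α = 0.01, fail to reject H0; the evidence is not statistically significant.

-1.25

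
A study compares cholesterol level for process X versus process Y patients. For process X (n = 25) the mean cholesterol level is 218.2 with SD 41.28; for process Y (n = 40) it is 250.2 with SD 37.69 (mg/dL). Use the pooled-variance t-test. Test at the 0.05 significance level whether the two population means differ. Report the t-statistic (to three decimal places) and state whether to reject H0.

t = -3.210; reject H0

Let group 1 = process X, group 2 = process Y. H0: μ_1 = μ_2; H1: μ_1 ≠ μ_2 (two-sample pooled-variance t-test, two-sided).
s_p² = [(25−1)·41.28² + (40−1)·37.69²]/(25+40−2) = 1528.54
t = (218.2 − 250.2)/√[1528.54·(1/25 + 1/40)] = -3.210
df = n₁ + n₂ − 2 = 63
Two-sided p-value ≈ 0.002
Since p ≈ 0.002 < α = 0.05, reject H0; the evidence is statistically significant.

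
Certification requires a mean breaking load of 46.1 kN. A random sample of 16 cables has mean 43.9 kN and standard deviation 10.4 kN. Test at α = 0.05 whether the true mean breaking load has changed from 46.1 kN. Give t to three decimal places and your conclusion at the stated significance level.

t = -0.846; fail to reject H0

H0: μ = 46.1; H1: μ ≠ 46.1 (one-sample t-test, two-sided).
t = (x̄ − μ₀)/(s/√n) = (43.9 − 46.1)/(10.4/√16) = -0.846
df = n − 1 = 15
Two-sided p-value ≈ 0.4108
Since p ≈ 0.4108 > α = 0.05, fail to reject H0; the evidence is not statistically significant.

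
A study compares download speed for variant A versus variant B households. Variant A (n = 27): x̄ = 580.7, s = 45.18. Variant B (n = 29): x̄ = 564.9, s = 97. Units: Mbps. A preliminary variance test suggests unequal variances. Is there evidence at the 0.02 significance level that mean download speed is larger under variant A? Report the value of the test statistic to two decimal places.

Let group 1 = variant A, group 2 = variant B. H0: μ_1 = μ_2; H1: μ_1 > μ_2 (Welch's two-sample t-test, right-tailed).
t = (x̄_1 − x̄_2)/√(s_1²/n_1 + s_2²/n_2) = (580.7 − 564.9)/√(45.18²/27 + 97²/29) = 0.79
Welch–Satterthwaite df ≈ 40.22
p-value = P(T ≥ 0.79) ≈ 0.217
Since p ≈ 0.217 > α = 0.02, fail to reject H0; the evidence is not statistically significant.

0.79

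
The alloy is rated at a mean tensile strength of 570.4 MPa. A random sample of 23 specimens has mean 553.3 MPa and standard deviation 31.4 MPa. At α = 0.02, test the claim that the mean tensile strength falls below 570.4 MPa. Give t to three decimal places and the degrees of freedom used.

t = -2.612, df = 22

H0: μ = 570.4; H1: μ < 570.4 (one-sample t-test, left-tailed).
t = (x̄ − μ₀)/(s/√n) = (553.3 − 570.4)/(31.4/√23) = -2.612
df = n − 1 = 22
p-value = P(T ≤ -2.612) ≈ 0.008
Since p ≈ 0.008 < α = 0.02, reject H0; the evidence is statistically significant.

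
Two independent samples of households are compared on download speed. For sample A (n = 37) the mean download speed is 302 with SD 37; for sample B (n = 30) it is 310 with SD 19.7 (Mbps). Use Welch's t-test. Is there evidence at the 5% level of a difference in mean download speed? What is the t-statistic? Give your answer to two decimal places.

-1.13

Let group 1 = sample A, group 2 = sample B. H0: μ_1 = μ_2; H1: μ_1 ≠ μ_2 (Welch's two-sample t-test, two-sided).
t = (x̄_1 − x̄_2)/√(s_1²/n_1 + s_2²/n_2) = (302 − 310)/√(37²/37 + 19.7²/30) = -1.13
Welch–Satterthwaite df ≈ 56.93
Two-sided p-value ≈ 0.2623
Since p ≈ 0.2623 > α = 0.05, fail to reject H0; the data do not provide sufficient evidence against H0.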